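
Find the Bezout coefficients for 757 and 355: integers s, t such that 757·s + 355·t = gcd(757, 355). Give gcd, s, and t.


Euclidean algorithm on (757, 355) — divide until remainder is 0:
  757 = 2 · 355 + 47
  355 = 7 · 47 + 26
  47 = 1 · 26 + 21
  26 = 1 · 21 + 5
  21 = 4 · 5 + 1
  5 = 5 · 1 + 0
gcd(757, 355) = 1.
Track Bezout coefficients alongside the remainders: start with r₀ = 757 = a·1 + b·0 (s = 1, t = 0) and r₁ = 355 = a·0 + b·1 (s = 0, t = 1); each new remainder r_{k+1} = r_{k-1} − q_k·r_k inherits s_{k+1} = s_{k-1} − q_k·s_k, t_{k+1} = t_{k-1} − q_k·t_k, so r_k = a·s_k + b·t_k at every step:
  q = 2: r = 47, s = 1 − 2·0 = 1, t = 0 − 2·1 = -2  (check: 757·1 + 355·(-2) = 47)
  q = 7: r = 26, s = 0 − 7·1 = -7, t = 1 − 7·(-2) = 15  (check: 757·(-7) + 355·15 = 26)
  q = 1: r = 21, s = 1 − 1·(-7) = 8, t = -2 − 1·15 = -17  (check: 757·8 + 355·(-17) = 21)
  q = 1: r = 5, s = -7 − 1·8 = -15, t = 15 − 1·(-17) = 32  (check: 757·(-15) + 355·32 = 5)
  q = 4: r = 1, s = 8 − 4·(-15) = 68, t = -17 − 4·32 = -145  (check: 757·68 + 355·(-145) = 1)
The row with r = 1 (the gcd) gives the Bezout coefficients s = 68, t = -145.
Result: 757 · (68) + 355 · (-145) = 1.

gcd(757, 355) = 1; s = 68, t = -145 (check: 757·68 + 355·(-145) = 1).


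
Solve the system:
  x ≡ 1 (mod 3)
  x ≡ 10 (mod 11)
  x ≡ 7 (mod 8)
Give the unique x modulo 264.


Moduli 3, 11, 8 are pairwise coprime; by CRT there is a unique solution modulo M = 3 · 11 · 8 = 264.
Solve pairwise, accumulating the modulus:
  Start with x ≡ 1 (mod 3).
  Combine with x ≡ 10 (mod 11): since gcd(3, 11) = 1, we get a unique residue mod 33.
    Write x = 1 + 3·t and substitute into x ≡ 10 (mod 11): 3·t ≡ 10 − 1 = 9 (mod 11).
    The inverse of 3 mod 11 is 4 (since 3·4 = 12 = 1·11 + 1), so t ≡ 4·9 = 36 ≡ 3 (mod 11).
    Then x = 1 + 3·3 = 10, valid modulo lcm(3, 11) = 33: x ≡ 10 (mod 33).
  Combine with x ≡ 7 (mod 8): since gcd(33, 8) = 1, we get a unique residue mod 264.
    Write x = 10 + 33·t and substitute into x ≡ 7 (mod 8): 33·t ≡ 7 − 10 = -3 (mod 8).
    Reduce coefficients mod 8: 1·t ≡ 5 (mod 8).
    So t ≡ 5 (mod 8).
    Then x = 10 + 33·5 = 175, valid modulo lcm(33, 8) = 264: x ≡ 175 (mod 264).
Verify: 175 mod 3 = 1 ✓, 175 mod 11 = 10 ✓, 175 mod 8 = 7 ✓.

x ≡ 175 (mod 264).


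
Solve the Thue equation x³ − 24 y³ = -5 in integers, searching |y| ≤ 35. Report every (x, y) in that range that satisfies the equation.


The equation is x³ - 24y³ = -5. For fixed y, x³ = 24·y³ − 5, so a solution requires the RHS to be a perfect cube.
Strategy: iterate y from -35 to 35, compute RHS = 24·y³ − 5, and check whether it is a (positive or negative) perfect cube.
Check small values of y:
  y = 0: RHS = -5 is not a perfect cube.
  y = 1: RHS = 19 is not a perfect cube.
  y = -1: RHS = -29 is not a perfect cube.
  y = 2: RHS = 187 is not a perfect cube.
  y = -2: RHS = -197 is not a perfect cube.
  y = 3: RHS = 643 is not a perfect cube.
  y = -3: RHS = -653 is not a perfect cube.
Continuing the search up to |y| = 35 finds no solutions either.
No (x, y) in the scanned range satisfies the equation.

No integer solutions with |y| ≤ 35.


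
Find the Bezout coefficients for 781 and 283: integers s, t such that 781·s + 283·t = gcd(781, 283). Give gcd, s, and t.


Euclidean algorithm on (781, 283) — divide until remainder is 0:
  781 = 2 · 283 + 215
  283 = 1 · 215 + 68
  215 = 3 · 68 + 11
  68 = 6 · 11 + 2
  11 = 5 · 2 + 1
  2 = 2 · 1 + 0
gcd(781, 283) = 1.
Track Bezout coefficients alongside the remainders: start with r₀ = 781 = a·1 + b·0 (s = 1, t = 0) and r₁ = 283 = a·0 + b·1 (s = 0, t = 1); each new remainder r_{k+1} = r_{k-1} − q_k·r_k inherits s_{k+1} = s_{k-1} − q_k·s_k, t_{k+1} = t_{k-1} − q_k·t_k, so r_k = a·s_k + b·t_k at every step:
  q = 2: r = 215, s = 1 − 2·0 = 1, t = 0 − 2·1 = -2  (check: 781·1 + 283·(-2) = 215)
  q = 1: r = 68, s = 0 − 1·1 = -1, t = 1 − 1·(-2) = 3  (check: 781·(-1) + 283·3 = 68)
  q = 3: r = 11, s = 1 − 3·(-1) = 4, t = -2 − 3·3 = -11  (check: 781·4 + 283·(-11) = 11)
  q = 6: r = 2, s = -1 − 6·4 = -25, t = 3 − 6·(-11) = 69  (check: 781·(-25) + 283·69 = 2)
  q = 5: r = 1, s = 4 − 5·(-25) = 129, t = -11 − 5·69 = -356  (check: 781·129 + 283·(-356) = 1)
The row with r = 1 (the gcd) gives the Bezout coefficients s = 129, t = -356.
Result: 781 · (129) + 283 · (-356) = 1.

gcd(781, 283) = 1; s = 129, t = -356 (check: 781·129 + 283·(-356) = 1).


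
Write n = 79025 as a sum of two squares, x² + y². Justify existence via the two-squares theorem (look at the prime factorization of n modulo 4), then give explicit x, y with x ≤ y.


Step 1: Factor n = 79025 = 5^2 · 29 · 109.
Step 2: Check the mod-4 condition on each prime factor: 5 ≡ 1 (mod 4), exponent 2; 29 ≡ 1 (mod 4), exponent 1; 109 ≡ 1 (mod 4), exponent 1.
All primes ≡ 3 (mod 4) appear to even exponent (or don't appear), so by the two-squares theorem n IS expressible as a sum of two squares.
Step 3: Build a representation. Group n = k² · m with k = 5 and m = 29 · 109 = 3161 (a product of primes ≡ 1 (mod 4)); a representation of m scales to one of n via (k·x)² + (k·y)² = k²(x² + y²). Each prime p ≡ 1 (mod 4) is itself a sum of two squares; find a² by testing p − a² for a perfect square:
  29: 29 − 1² = 28, 29 − 2² = 25 = 5² ⇒ 29 = 2² + 5².
  109: 109 − 1² = 108, 109 − 2² = 105, 109 − 3² = 100 = 10² ⇒ 109 = 3² + 10².
  Combine using the Brahmagupta–Fibonacci identity (a² + b²)(c² + d²) = (ac − bd)² + (ad + bc)² = (ac + bd)² + (ad − bc)²:
  29 · 109 = 3161: from (2² + 5²)(3² + 10²), take (2·3 − 5·10, 2·10 + 5·3) = (6 − 50, 20 + 15) = (-44, 35); dropping signs (only squares matter) gives (44, 35); check 44² + 35² = 1936 + 1225 = 3161 ✓.
  Scale by k = 5: (5·44, 5·35) = (220, 175).
Step 4: Order so x ≤ y and verify: 175² + 220² = 30625 + 48400 = 79025 = n. ✓

n = 79025 = 175² + 220² (one valid representation with x ≤ y).


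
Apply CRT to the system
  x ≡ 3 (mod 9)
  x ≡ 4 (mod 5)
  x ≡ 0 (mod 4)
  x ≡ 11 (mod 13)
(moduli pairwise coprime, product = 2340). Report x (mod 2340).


Product of moduli M = 9 · 5 · 4 · 13 = 2340.
Merge one congruence at a time:
  Start: x ≡ 3 (mod 9).
  Combine with x ≡ 4 (mod 5); new modulus lcm = 45.
    Write x = 3 + 9·t and substitute into x ≡ 4 (mod 5): 9·t ≡ 4 − 3 = 1 (mod 5).
    Reduce coefficients mod 5: 4·t ≡ 1 (mod 5).
    The inverse of 4 mod 5 is 4 (since 4·4 = 16 = 3·5 + 1), so t ≡ 4·1 = 4 ≡ 4 (mod 5).
    Then x = 3 + 9·4 = 39, valid modulo lcm(9, 5) = 45: x ≡ 39 (mod 45).
  Combine with x ≡ 0 (mod 4); new modulus lcm = 180.
    Write x = 39 + 45·t and substitute into x ≡ 0 (mod 4): 45·t ≡ 0 − 39 = -39 (mod 4).
    Reduce coefficients mod 4: 1·t ≡ 1 (mod 4).
    So t ≡ 1 (mod 4).
    Then x = 39 + 45·1 = 84, valid modulo lcm(45, 4) = 180: x ≡ 84 (mod 180).
  Combine with x ≡ 11 (mod 13); new modulus lcm = 2340.
    Write x = 84 + 180·t and substitute into x ≡ 11 (mod 13): 180·t ≡ 11 − 84 = -73 (mod 13).
    Reduce coefficients mod 13: 11·t ≡ 5 (mod 13).
    The inverse of 11 mod 13 is 6 (since 11·6 = 66 = 5·13 + 1), so t ≡ 6·5 = 30 ≡ 4 (mod 13).
    Then x = 84 + 180·4 = 804, valid modulo lcm(180, 13) = 2340: x ≡ 804 (mod 2340).
Verify against each original: 804 mod 9 = 3, 804 mod 5 = 4, 804 mod 4 = 0, 804 mod 13 = 11.

x ≡ 804 (mod 2340).


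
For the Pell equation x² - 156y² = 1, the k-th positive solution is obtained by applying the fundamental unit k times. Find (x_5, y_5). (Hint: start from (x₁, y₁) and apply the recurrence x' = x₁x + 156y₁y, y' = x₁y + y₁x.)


Step 1: Find the fundamental solution (x₁, y₁) of x² - 156y² = 1.
  Expand √156 as a continued fraction. a₀ = ⌊√156⌋ = 12; iterate m_{k+1} = d_k·a_k − m_k, d_{k+1} = (156 − m_{k+1}²)/d_k, a_{k+1} = ⌊(a₀ + m_{k+1})/d_{k+1}⌋ (starting m₀ = 0, d₀ = 1), with convergents p_k = a_k·p_{k-1} + p_{k-2}, q_k = a_k·q_{k-1} + q_{k-2} (p₋₁ = 1, q₋₁ = 0):
  k = 0: a₀ = 12; p₀/q₀ = 12/1; p₀² − 156·q₀² = 144 − 156 = -12.
  k = 1: m = 12, d = 12, a = ⌊(12 + 12)/12⌋ = 2; p/q = (2·12 + 1)/(2·1 + 0) = 25/2; p² − 156·q² = 625 − 624 = 1.
  The first convergent with p² − 156·q² = 1 gives the fundamental solution (x₁, y₁) = (25, 2).
Step 2: Apply the recurrence (x_{n+1}, y_{n+1}) = (x₁x_n + 156y₁y_n, x₁y_n + y₁x_n) repeatedly.
  From (x_1, y_1) = (25, 2): x_2 = 25·25 + 156·2·2 = 1249; y_2 = 25·2 + 2·25 = 100.
  From (x_2, y_2) = (1249, 100): x_3 = 25·1249 + 156·2·100 = 62425; y_3 = 25·100 + 2·1249 = 4998.
  From (x_3, y_3) = (62425, 4998): x_4 = 25·62425 + 156·2·4998 = 3120001; y_4 = 25·4998 + 2·62425 = 249800.
  From (x_4, y_4) = (3120001, 249800): x_5 = 25·3120001 + 156·2·249800 = 155937625; y_5 = 25·249800 + 2·3120001 = 12485002.
Step 3: Verify x_5² - 156·y_5² = 24316542890640625 - 24316542890640624 = 1 (should be 1). ✓

(x_1, y_1) = (25, 2); (x_5, y_5) = (155937625, 12485002).


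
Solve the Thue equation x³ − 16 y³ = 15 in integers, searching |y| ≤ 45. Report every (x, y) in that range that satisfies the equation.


The equation is x³ - 16y³ = 15. For fixed y, x³ = 16·y³ + 15, so a solution requires the RHS to be a perfect cube.
Strategy: iterate y from -45 to 45, compute RHS = 16·y³ + 15, and check whether it is a (positive or negative) perfect cube.
Check small values of y:
  y = 0: RHS = 15 is not a perfect cube.
  y = 1: RHS = 31 is not a perfect cube.
  y = -1: RHS = -1 = (-1)³ ⇒ x = -1 works.
  y = 2: RHS = 143 is not a perfect cube.
  y = -2: RHS = -113 is not a perfect cube.
  y = 3: RHS = 447 is not a perfect cube.
  y = -3: RHS = -417 is not a perfect cube.
Continuing the search up to |y| = 45 finds no further solutions beyond those listed.
Collected solutions: (-1, -1).

Solutions (with |y| ≤ 45): (-1, -1).


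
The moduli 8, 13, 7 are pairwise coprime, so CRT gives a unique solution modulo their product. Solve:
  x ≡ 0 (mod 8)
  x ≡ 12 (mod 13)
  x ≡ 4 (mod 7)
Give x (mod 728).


Moduli 8, 13, 7 are pairwise coprime; by CRT there is a unique solution modulo M = 8 · 13 · 7 = 728.
Solve pairwise, accumulating the modulus:
  Start with x ≡ 0 (mod 8).
  Combine with x ≡ 12 (mod 13): since gcd(8, 13) = 1, we get a unique residue mod 104.
    Write x = 0 + 8·t and substitute into x ≡ 12 (mod 13): 8·t ≡ 12 − 0 = 12 (mod 13).
    The inverse of 8 mod 13 is 5 (since 8·5 = 40 = 3·13 + 1), so t ≡ 5·12 = 60 ≡ 8 (mod 13).
    Then x = 0 + 8·8 = 64, valid modulo lcm(8, 13) = 104: x ≡ 64 (mod 104).
  Combine with x ≡ 4 (mod 7): since gcd(104, 7) = 1, we get a unique residue mod 728.
    Write x = 64 + 104·t and substitute into x ≡ 4 (mod 7): 104·t ≡ 4 − 64 = -60 (mod 7).
    Reduce coefficients mod 7: 6·t ≡ 3 (mod 7).
    The inverse of 6 mod 7 is 6 (since 6·6 = 36 = 5·7 + 1), so t ≡ 6·3 = 18 ≡ 4 (mod 7).
    Then x = 64 + 104·4 = 480, valid modulo lcm(104, 7) = 728: x ≡ 480 (mod 728).
Verify: 480 mod 8 = 0 ✓, 480 mod 13 = 12 ✓, 480 mod 7 = 4 ✓.

x ≡ 480 (mod 728).


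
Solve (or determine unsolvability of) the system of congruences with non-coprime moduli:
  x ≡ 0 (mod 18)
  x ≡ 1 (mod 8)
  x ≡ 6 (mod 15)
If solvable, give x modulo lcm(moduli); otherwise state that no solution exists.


Moduli 18, 8, 15 are not pairwise coprime, so CRT works modulo lcm(m_i) when all pairwise compatibility conditions hold.
Pairwise compatibility: gcd(m_i, m_j) must divide a_i - a_j for every pair.
Merge one congruence at a time:
  Start: x ≡ 0 (mod 18).
  Combine with x ≡ 1 (mod 8): gcd(18, 8) = 2, and 1 - 0 = 1 is NOT divisible by 2.
    ⇒ system is inconsistent (no integer solution).

No solution (the system is inconsistent).


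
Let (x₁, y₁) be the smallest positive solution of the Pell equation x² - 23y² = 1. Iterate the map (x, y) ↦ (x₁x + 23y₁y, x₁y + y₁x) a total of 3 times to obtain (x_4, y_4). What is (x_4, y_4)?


Step 1: Find the fundamental solution (x₁, y₁) of x² - 23y² = 1.
  Expand √23 as a continued fraction. a₀ = ⌊√23⌋ = 4; iterate m_{k+1} = d_k·a_k − m_k, d_{k+1} = (23 − m_{k+1}²)/d_k, a_{k+1} = ⌊(a₀ + m_{k+1})/d_{k+1}⌋ (starting m₀ = 0, d₀ = 1), with convergents p_k = a_k·p_{k-1} + p_{k-2}, q_k = a_k·q_{k-1} + q_{k-2} (p₋₁ = 1, q₋₁ = 0):
  k = 0: a₀ = 4; p₀/q₀ = 4/1; p₀² − 23·q₀² = 16 − 23 = -7.
  k = 1: m = 4, d = 7, a = ⌊(4 + 4)/7⌋ = 1; p/q = (1·4 + 1)/(1·1 + 0) = 5/1; p² − 23·q² = 25 − 23 = 2.
  k = 2: m = 3, d = 2, a = ⌊(4 + 3)/2⌋ = 3; p/q = (3·5 + 4)/(3·1 + 1) = 19/4; p² − 23·q² = 361 − 368 = -7.
  k = 3: m = 3, d = 7, a = ⌊(4 + 3)/7⌋ = 1; p/q = (1·19 + 5)/(1·4 + 1) = 24/5; p² − 23·q² = 576 − 575 = 1.
  The first convergent with p² − 23·q² = 1 gives the fundamental solution (x₁, y₁) = (24, 5).
Step 2: Apply the recurrence (x_{n+1}, y_{n+1}) = (x₁x_n + 23y₁y_n, x₁y_n + y₁x_n) repeatedly.
  From (x_1, y_1) = (24, 5): x_2 = 24·24 + 23·5·5 = 1151; y_2 = 24·5 + 5·24 = 240.
  From (x_2, y_2) = (1151, 240): x_3 = 24·1151 + 23·5·240 = 55224; y_3 = 24·240 + 5·1151 = 11515.
  From (x_3, y_3) = (55224, 11515): x_4 = 24·55224 + 23·5·11515 = 2649601; y_4 = 24·11515 + 5·55224 = 552480.
Step 3: Verify x_4² - 23·y_4² = 7020385459201 - 7020385459200 = 1 (should be 1). ✓

(x_1, y_1) = (24, 5); (x_4, y_4) = (2649601, 552480).


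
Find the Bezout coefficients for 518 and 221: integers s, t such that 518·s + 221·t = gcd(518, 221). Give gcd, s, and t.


Euclidean algorithm on (518, 221) — divide until remainder is 0:
  518 = 2 · 221 + 76
  221 = 2 · 76 + 69
  76 = 1 · 69 + 7
  69 = 9 · 7 + 6
  7 = 1 · 6 + 1
  6 = 6 · 1 + 0
gcd(518, 221) = 1.
Track Bezout coefficients alongside the remainders: start with r₀ = 518 = a·1 + b·0 (s = 1, t = 0) and r₁ = 221 = a·0 + b·1 (s = 0, t = 1); each new remainder r_{k+1} = r_{k-1} − q_k·r_k inherits s_{k+1} = s_{k-1} − q_k·s_k, t_{k+1} = t_{k-1} − q_k·t_k, so r_k = a·s_k + b·t_k at every step:
  q = 2: r = 76, s = 1 − 2·0 = 1, t = 0 − 2·1 = -2  (check: 518·1 + 221·(-2) = 76)
  q = 2: r = 69, s = 0 − 2·1 = -2, t = 1 − 2·(-2) = 5  (check: 518·(-2) + 221·5 = 69)
  q = 1: r = 7, s = 1 − 1·(-2) = 3, t = -2 − 1·5 = -7  (check: 518·3 + 221·(-7) = 7)
  q = 9: r = 6, s = -2 − 9·3 = -29, t = 5 − 9·(-7) = 68  (check: 518·(-29) + 221·68 = 6)
  q = 1: r = 1, s = 3 − 1·(-29) = 32, t = -7 − 1·68 = -75  (check: 518·32 + 221·(-75) = 1)
The row with r = 1 (the gcd) gives the Bezout coefficients s = 32, t = -75.
Result: 518 · (32) + 221 · (-75) = 1.

gcd(518, 221) = 1; s = 32, t = -75 (check: 518·32 + 221·(-75) = 1).


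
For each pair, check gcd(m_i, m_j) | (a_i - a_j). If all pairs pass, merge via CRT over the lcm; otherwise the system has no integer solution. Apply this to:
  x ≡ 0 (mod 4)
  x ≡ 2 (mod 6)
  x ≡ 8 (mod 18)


Moduli 4, 6, 18 are not pairwise coprime, so CRT works modulo lcm(m_i) when all pairwise compatibility conditions hold.
Pairwise compatibility: gcd(m_i, m_j) must divide a_i - a_j for every pair.
Merge one congruence at a time:
  Start: x ≡ 0 (mod 4).
  Combine with x ≡ 2 (mod 6): gcd(4, 6) = 2; 2 - 0 = 2, which IS divisible by 2, so compatible.
    Write x = 0 + 4·t and substitute into x ≡ 2 (mod 6): 4·t ≡ 2 − 0 = 2 (mod 6).
    Divide the congruence (and modulus) by g = 2: 2·t ≡ 1 (mod 3).
    The inverse of 2 mod 3 is 2 (since 2·2 = 4 = 1·3 + 1), so t ≡ 2·1 = 2 ≡ 2 (mod 3).
    Then x = 0 + 4·2 = 8, valid modulo lcm(4, 6) = 12: x ≡ 8 (mod 12).
  Combine with x ≡ 8 (mod 18): gcd(12, 18) = 6; 8 - 8 = 0, which IS divisible by 6, so compatible.
    Write x = 8 + 12·t and substitute into x ≡ 8 (mod 18): 12·t ≡ 8 − 8 = 0 (mod 18).
    Divide the congruence (and modulus) by g = 6: 2·t ≡ 0 (mod 3).
    The inverse of 2 mod 3 is 2 (since 2·2 = 4 = 1·3 + 1), so t ≡ 2·0 = 0 ≡ 0 (mod 3).
    Then x = 8 + 12·0 = 8, valid modulo lcm(12, 18) = 36: x ≡ 8 (mod 36).
Verify: 8 mod 4 = 0, 8 mod 6 = 2, 8 mod 18 = 8.

x ≡ 8 (mod 36).


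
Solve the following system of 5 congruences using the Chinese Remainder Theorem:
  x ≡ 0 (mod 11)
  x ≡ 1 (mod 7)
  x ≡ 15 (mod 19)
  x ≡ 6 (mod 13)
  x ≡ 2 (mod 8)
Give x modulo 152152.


Product of moduli M = 11 · 7 · 19 · 13 · 8 = 152152.
Merge one congruence at a time:
  Start: x ≡ 0 (mod 11).
  Combine with x ≡ 1 (mod 7); new modulus lcm = 77.
    Write x = 0 + 11·t and substitute into x ≡ 1 (mod 7): 11·t ≡ 1 − 0 = 1 (mod 7).
    Reduce coefficients mod 7: 4·t ≡ 1 (mod 7).
    The inverse of 4 mod 7 is 2 (since 4·2 = 8 = 1·7 + 1), so t ≡ 2·1 = 2 ≡ 2 (mod 7).
    Then x = 0 + 11·2 = 22, valid modulo lcm(11, 7) = 77: x ≡ 22 (mod 77).
  Combine with x ≡ 15 (mod 19); new modulus lcm = 1463.
    Write x = 22 + 77·t and substitute into x ≡ 15 (mod 19): 77·t ≡ 15 − 22 = -7 (mod 19).
    Reduce coefficients mod 19: 1·t ≡ 12 (mod 19).
    So t ≡ 12 (mod 19).
    Then x = 22 + 77·12 = 946, valid modulo lcm(77, 19) = 1463: x ≡ 946 (mod 1463).
  Combine with x ≡ 6 (mod 13); new modulus lcm = 19019.
    Write x = 946 + 1463·t and substitute into x ≡ 6 (mod 13): 1463·t ≡ 6 − 946 = -940 (mod 13).
    Reduce coefficients mod 13: 7·t ≡ 9 (mod 13).
    The inverse of 7 mod 13 is 2 (since 7·2 = 14 = 1·13 + 1), so t ≡ 2·9 = 18 ≡ 5 (mod 13).
    Then x = 946 + 1463·5 = 8261, valid modulo lcm(1463, 13) = 19019: x ≡ 8261 (mod 19019).
  Combine with x ≡ 2 (mod 8); new modulus lcm = 152152.
    Write x = 8261 + 19019·t and substitute into x ≡ 2 (mod 8): 19019·t ≡ 2 − 8261 = -8259 (mod 8).
    Reduce coefficients mod 8: 3·t ≡ 5 (mod 8).
    The inverse of 3 mod 8 is 3 (since 3·3 = 9 = 1·8 + 1), so t ≡ 3·5 = 15 ≡ 7 (mod 8).
    Then x = 8261 + 19019·7 = 141394, valid modulo lcm(19019, 8) = 152152: x ≡ 141394 (mod 152152).
Verify against each original: 141394 mod 11 = 0, 141394 mod 7 = 1, 141394 mod 19 = 15, 141394 mod 13 = 6, 141394 mod 8 = 2.

x ≡ 141394 (mod 152152).


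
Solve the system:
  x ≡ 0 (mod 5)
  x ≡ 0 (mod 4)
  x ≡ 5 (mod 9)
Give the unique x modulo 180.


Moduli 5, 4, 9 are pairwise coprime; by CRT there is a unique solution modulo M = 5 · 4 · 9 = 180.
Solve pairwise, accumulating the modulus:
  Start with x ≡ 0 (mod 5).
  Combine with x ≡ 0 (mod 4): since gcd(5, 4) = 1, we get a unique residue mod 20.
    Write x = 0 + 5·t and substitute into x ≡ 0 (mod 4): 5·t ≡ 0 − 0 = 0 (mod 4).
    Reduce coefficients mod 4: 1·t ≡ 0 (mod 4).
    So t ≡ 0 (mod 4).
    Then x = 0 + 5·0 = 0, valid modulo lcm(5, 4) = 20: x ≡ 0 (mod 20).
  Combine with x ≡ 5 (mod 9): since gcd(20, 9) = 1, we get a unique residue mod 180.
    Write x = 0 + 20·t and substitute into x ≡ 5 (mod 9): 20·t ≡ 5 − 0 = 5 (mod 9).
    Reduce coefficients mod 9: 2·t ≡ 5 (mod 9).
    The inverse of 2 mod 9 is 5 (since 2·5 = 10 = 1·9 + 1), so t ≡ 5·5 = 25 ≡ 7 (mod 9).
    Then x = 0 + 20·7 = 140, valid modulo lcm(20, 9) = 180: x ≡ 140 (mod 180).
Verify: 140 mod 5 = 0 ✓, 140 mod 4 = 0 ✓, 140 mod 9 = 5 ✓.

x ≡ 140 (mod 180).


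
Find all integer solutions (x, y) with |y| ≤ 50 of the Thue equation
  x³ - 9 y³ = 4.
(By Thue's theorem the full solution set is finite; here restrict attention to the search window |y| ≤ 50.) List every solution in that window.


The equation is x³ - 9y³ = 4. For fixed y, x³ = 9·y³ + 4, so a solution requires the RHS to be a perfect cube.
Strategy: iterate y from -50 to 50, compute RHS = 9·y³ + 4, and check whether it is a (positive or negative) perfect cube.
Check small values of y:
  y = 0: RHS = 4 is not a perfect cube.
  y = 1: RHS = 13 is not a perfect cube.
  y = -1: RHS = -5 is not a perfect cube.
  y = 2: RHS = 76 is not a perfect cube.
  y = -2: RHS = -68 is not a perfect cube.
  y = 3: RHS = 247 is not a perfect cube.
  y = -3: RHS = -239 is not a perfect cube.
Continuing the search up to |y| = 50 finds no solutions either.
No (x, y) in the scanned range satisfies the equation.

No integer solutions with |y| ≤ 50.


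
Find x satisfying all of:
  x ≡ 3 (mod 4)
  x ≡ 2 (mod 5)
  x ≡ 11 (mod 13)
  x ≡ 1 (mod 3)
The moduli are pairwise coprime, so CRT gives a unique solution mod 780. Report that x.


Product of moduli M = 4 · 5 · 13 · 3 = 780.
Merge one congruence at a time:
  Start: x ≡ 3 (mod 4).
  Combine with x ≡ 2 (mod 5); new modulus lcm = 20.
    Write x = 3 + 4·t and substitute into x ≡ 2 (mod 5): 4·t ≡ 2 − 3 = -1 (mod 5).
    Reduce coefficients mod 5: 4·t ≡ 4 (mod 5).
    The inverse of 4 mod 5 is 4 (since 4·4 = 16 = 3·5 + 1), so t ≡ 4·4 = 16 ≡ 1 (mod 5).
    Then x = 3 + 4·1 = 7, valid modulo lcm(4, 5) = 20: x ≡ 7 (mod 20).
  Combine with x ≡ 11 (mod 13); new modulus lcm = 260.
    Write x = 7 + 20·t and substitute into x ≡ 11 (mod 13): 20·t ≡ 11 − 7 = 4 (mod 13).
    Reduce coefficients mod 13: 7·t ≡ 4 (mod 13).
    The inverse of 7 mod 13 is 2 (since 7·2 = 14 = 1·13 + 1), so t ≡ 2·4 = 8 ≡ 8 (mod 13).
    Then x = 7 + 20·8 = 167, valid modulo lcm(20, 13) = 260: x ≡ 167 (mod 260).
  Combine with x ≡ 1 (mod 3); new modulus lcm = 780.
    Write x = 167 + 260·t and substitute into x ≡ 1 (mod 3): 260·t ≡ 1 − 167 = -166 (mod 3).
    Reduce coefficients mod 3: 2·t ≡ 2 (mod 3).
    The inverse of 2 mod 3 is 2 (since 2·2 = 4 = 1·3 + 1), so t ≡ 2·2 = 4 ≡ 1 (mod 3).
    Then x = 167 + 260·1 = 427, valid modulo lcm(260, 3) = 780: x ≡ 427 (mod 780).
Verify against each original: 427 mod 4 = 3, 427 mod 5 = 2, 427 mod 13 = 11, 427 mod 3 = 1.

x ≡ 427 (mod 780).


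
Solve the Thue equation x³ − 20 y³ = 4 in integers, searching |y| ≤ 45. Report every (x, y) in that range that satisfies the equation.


The equation is x³ - 20y³ = 4. For fixed y, x³ = 20·y³ + 4, so a solution requires the RHS to be a perfect cube.
Strategy: iterate y from -45 to 45, compute RHS = 20·y³ + 4, and check whether it is a (positive or negative) perfect cube.
Check small values of y:
  y = 0: RHS = 4 is not a perfect cube.
  y = 1: RHS = 24 is not a perfect cube.
  y = -1: RHS = -16 is not a perfect cube.
  y = 2: RHS = 164 is not a perfect cube.
  y = -2: RHS = -156 is not a perfect cube.
  y = 3: RHS = 544 is not a perfect cube.
  y = -3: RHS = -536 is not a perfect cube.
Continuing the search up to |y| = 45 finds no solutions either.
No (x, y) in the scanned range satisfies the equation.

No integer solutions with |y| ≤ 45.


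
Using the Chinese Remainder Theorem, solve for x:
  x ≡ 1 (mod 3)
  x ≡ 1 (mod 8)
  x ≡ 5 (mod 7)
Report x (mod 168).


Moduli 3, 8, 7 are pairwise coprime; by CRT there is a unique solution modulo M = 3 · 8 · 7 = 168.
Solve pairwise, accumulating the modulus:
  Start with x ≡ 1 (mod 3).
  Combine with x ≡ 1 (mod 8): since gcd(3, 8) = 1, we get a unique residue mod 24.
    Write x = 1 + 3·t and substitute into x ≡ 1 (mod 8): 3·t ≡ 1 − 1 = 0 (mod 8).
    The inverse of 3 mod 8 is 3 (since 3·3 = 9 = 1·8 + 1), so t ≡ 3·0 = 0 ≡ 0 (mod 8).
    Then x = 1 + 3·0 = 1, valid modulo lcm(3, 8) = 24: x ≡ 1 (mod 24).
  Combine with x ≡ 5 (mod 7): since gcd(24, 7) = 1, we get a unique residue mod 168.
    Write x = 1 + 24·t and substitute into x ≡ 5 (mod 7): 24·t ≡ 5 − 1 = 4 (mod 7).
    Reduce coefficients mod 7: 3·t ≡ 4 (mod 7).
    The inverse of 3 mod 7 is 5 (since 3·5 = 15 = 2·7 + 1), so t ≡ 5·4 = 20 ≡ 6 (mod 7).
    Then x = 1 + 24·6 = 145, valid modulo lcm(24, 7) = 168: x ≡ 145 (mod 168).
Verify: 145 mod 3 = 1 ✓, 145 mod 8 = 1 ✓, 145 mod 7 = 5 ✓.

x ≡ 145 (mod 168).


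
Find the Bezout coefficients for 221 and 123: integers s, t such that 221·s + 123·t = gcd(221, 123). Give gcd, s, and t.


Euclidean algorithm on (221, 123) — divide until remainder is 0:
  221 = 1 · 123 + 98
  123 = 1 · 98 + 25
  98 = 3 · 25 + 23
  25 = 1 · 23 + 2
  23 = 11 · 2 + 1
  2 = 2 · 1 + 0
gcd(221, 123) = 1.
Track Bezout coefficients alongside the remainders: start with r₀ = 221 = a·1 + b·0 (s = 1, t = 0) and r₁ = 123 = a·0 + b·1 (s = 0, t = 1); each new remainder r_{k+1} = r_{k-1} − q_k·r_k inherits s_{k+1} = s_{k-1} − q_k·s_k, t_{k+1} = t_{k-1} − q_k·t_k, so r_k = a·s_k + b·t_k at every step:
  q = 1: r = 98, s = 1 − 1·0 = 1, t = 0 − 1·1 = -1  (check: 221·1 + 123·(-1) = 98)
  q = 1: r = 25, s = 0 − 1·1 = -1, t = 1 − 1·(-1) = 2  (check: 221·(-1) + 123·2 = 25)
  q = 3: r = 23, s = 1 − 3·(-1) = 4, t = -1 − 3·2 = -7  (check: 221·4 + 123·(-7) = 23)
  q = 1: r = 2, s = -1 − 1·4 = -5, t = 2 − 1·(-7) = 9  (check: 221·(-5) + 123·9 = 2)
  q = 11: r = 1, s = 4 − 11·(-5) = 59, t = -7 − 11·9 = -106  (check: 221·59 + 123·(-106) = 1)
The row with r = 1 (the gcd) gives the Bezout coefficients s = 59, t = -106.
Result: 221 · (59) + 123 · (-106) = 1.

gcd(221, 123) = 1; s = 59, t = -106 (check: 221·59 + 123·(-106) = 1).


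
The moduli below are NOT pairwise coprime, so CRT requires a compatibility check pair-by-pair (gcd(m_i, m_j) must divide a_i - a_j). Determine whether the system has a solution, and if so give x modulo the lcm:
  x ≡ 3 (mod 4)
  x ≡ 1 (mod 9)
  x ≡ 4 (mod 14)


Moduli 4, 9, 14 are not pairwise coprime, so CRT works modulo lcm(m_i) when all pairwise compatibility conditions hold.
Pairwise compatibility: gcd(m_i, m_j) must divide a_i - a_j for every pair.
Merge one congruence at a time:
  Start: x ≡ 3 (mod 4).
  Combine with x ≡ 1 (mod 9): gcd(4, 9) = 1; 1 - 3 = -2, which IS divisible by 1, so compatible.
    Write x = 3 + 4·t and substitute into x ≡ 1 (mod 9): 4·t ≡ 1 − 3 = -2 (mod 9).
    Reduce coefficients mod 9: 4·t ≡ 7 (mod 9).
    The inverse of 4 mod 9 is 7 (since 4·7 = 28 = 3·9 + 1), so t ≡ 7·7 = 49 ≡ 4 (mod 9).
    Then x = 3 + 4·4 = 19, valid modulo lcm(4, 9) = 36: x ≡ 19 (mod 36).
  Combine with x ≡ 4 (mod 14): gcd(36, 14) = 2, and 4 - 19 = -15 is NOT divisible by 2.
    ⇒ system is inconsistent (no integer solution).

No solution (the system is inconsistent).


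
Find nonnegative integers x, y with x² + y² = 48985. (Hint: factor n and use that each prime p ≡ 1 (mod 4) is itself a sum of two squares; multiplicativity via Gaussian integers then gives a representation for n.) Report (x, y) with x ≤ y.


Step 1: Factor n = 48985 = 5 · 97 · 101.
Step 2: Check the mod-4 condition on each prime factor: 5 ≡ 1 (mod 4), exponent 1; 97 ≡ 1 (mod 4), exponent 1; 101 ≡ 1 (mod 4), exponent 1.
All primes ≡ 3 (mod 4) appear to even exponent (or don't appear), so by the two-squares theorem n IS expressible as a sum of two squares.
Step 3: Build a representation. Here n = 5 · 97 · 101 is a product of primes ≡ 1 (mod 4). Each prime p ≡ 1 (mod 4) is itself a sum of two squares; find a² by testing p − a² for a perfect square:
  5: 5 − 1² = 4 = 2² ⇒ 5 = 1² + 2².
  97: 97 − 1² = 96, 97 − 2² = 93, 97 − 3² = 88, 97 − 4² = 81 = 9² ⇒ 97 = 4² + 9².
  101: 101 − 1² = 100 = 10² ⇒ 101 = 1² + 10².
  Combine using the Brahmagupta–Fibonacci identity (a² + b²)(c² + d²) = (ac − bd)² + (ad + bc)² = (ac + bd)² + (ad − bc)²:
  5 · 97 = 485: from (1² + 2²)(4² + 9²), take (1·4 − 2·9, 1·9 + 2·4) = (4 − 18, 9 + 8) = (-14, 17); dropping signs (only squares matter) gives (14, 17); check 14² + 17² = 196 + 289 = 485 ✓.
  485 · 101 = 48985: from (14² + 17²)(1² + 10²), take (14·1 − 17·10, 14·10 + 17·1) = (14 − 170, 140 + 17) = (-156, 157); dropping signs (only squares matter) gives (156, 157); check 156² + 157² = 24336 + 24649 = 48985 ✓.
Step 4: Order so x ≤ y and verify: 156² + 157² = 24336 + 24649 = 48985 = n. ✓

n = 48985 = 156² + 157² (one valid representation with x ≤ y).


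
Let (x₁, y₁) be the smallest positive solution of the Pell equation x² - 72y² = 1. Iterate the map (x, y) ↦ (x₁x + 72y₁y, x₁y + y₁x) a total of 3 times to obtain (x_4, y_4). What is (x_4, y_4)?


Step 1: Find the fundamental solution (x₁, y₁) of x² - 72y² = 1.
  Expand √72 as a continued fraction. a₀ = ⌊√72⌋ = 8; iterate m_{k+1} = d_k·a_k − m_k, d_{k+1} = (72 − m_{k+1}²)/d_k, a_{k+1} = ⌊(a₀ + m_{k+1})/d_{k+1}⌋ (starting m₀ = 0, d₀ = 1), with convergents p_k = a_k·p_{k-1} + p_{k-2}, q_k = a_k·q_{k-1} + q_{k-2} (p₋₁ = 1, q₋₁ = 0):
  k = 0: a₀ = 8; p₀/q₀ = 8/1; p₀² − 72·q₀² = 64 − 72 = -8.
  k = 1: m = 8, d = 8, a = ⌊(8 + 8)/8⌋ = 2; p/q = (2·8 + 1)/(2·1 + 0) = 17/2; p² − 72·q² = 289 − 288 = 1.
  The first convergent with p² − 72·q² = 1 gives the fundamental solution (x₁, y₁) = (17, 2).
Step 2: Apply the recurrence (x_{n+1}, y_{n+1}) = (x₁x_n + 72y₁y_n, x₁y_n + y₁x_n) repeatedly.
  From (x_1, y_1) = (17, 2): x_2 = 17·17 + 72·2·2 = 577; y_2 = 17·2 + 2·17 = 68.
  From (x_2, y_2) = (577, 68): x_3 = 17·577 + 72·2·68 = 19601; y_3 = 17·68 + 2·577 = 2310.
  From (x_3, y_3) = (19601, 2310): x_4 = 17·19601 + 72·2·2310 = 665857; y_4 = 17·2310 + 2·19601 = 78472.
Step 3: Verify x_4² - 72·y_4² = 443365544449 - 443365544448 = 1 (should be 1). ✓

(x_1, y_1) = (17, 2); (x_4, y_4) = (665857, 78472).


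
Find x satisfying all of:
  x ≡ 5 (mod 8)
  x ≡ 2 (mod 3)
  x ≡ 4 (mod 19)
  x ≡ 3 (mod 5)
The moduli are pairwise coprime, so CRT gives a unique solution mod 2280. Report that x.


Product of moduli M = 8 · 3 · 19 · 5 = 2280.
Merge one congruence at a time:
  Start: x ≡ 5 (mod 8).
  Combine with x ≡ 2 (mod 3); new modulus lcm = 24.
    Write x = 5 + 8·t and substitute into x ≡ 2 (mod 3): 8·t ≡ 2 − 5 = -3 (mod 3).
    Reduce coefficients mod 3: 2·t ≡ 0 (mod 3).
    The inverse of 2 mod 3 is 2 (since 2·2 = 4 = 1·3 + 1), so t ≡ 2·0 = 0 ≡ 0 (mod 3).
    Then x = 5 + 8·0 = 5, valid modulo lcm(8, 3) = 24: x ≡ 5 (mod 24).
  Combine with x ≡ 4 (mod 19); new modulus lcm = 456.
    Write x = 5 + 24·t and substitute into x ≡ 4 (mod 19): 24·t ≡ 4 − 5 = -1 (mod 19).
    Reduce coefficients mod 19: 5·t ≡ 18 (mod 19).
    The inverse of 5 mod 19 is 4 (since 5·4 = 20 = 1·19 + 1), so t ≡ 4·18 = 72 ≡ 15 (mod 19).
    Then x = 5 + 24·15 = 365, valid modulo lcm(24, 19) = 456: x ≡ 365 (mod 456).
  Combine with x ≡ 3 (mod 5); new modulus lcm = 2280.
    Write x = 365 + 456·t and substitute into x ≡ 3 (mod 5): 456·t ≡ 3 − 365 = -362 (mod 5).
    Reduce coefficients mod 5: 1·t ≡ 3 (mod 5).
    So t ≡ 3 (mod 5).
    Then x = 365 + 456·3 = 1733, valid modulo lcm(456, 5) = 2280: x ≡ 1733 (mod 2280).
Verify against each original: 1733 mod 8 = 5, 1733 mod 3 = 2, 1733 mod 19 = 4, 1733 mod 5 = 3.

x ≡ 1733 (mod 2280).


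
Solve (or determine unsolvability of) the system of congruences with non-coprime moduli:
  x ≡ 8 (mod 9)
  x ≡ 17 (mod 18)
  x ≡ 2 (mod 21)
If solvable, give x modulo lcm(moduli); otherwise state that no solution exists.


Moduli 9, 18, 21 are not pairwise coprime, so CRT works modulo lcm(m_i) when all pairwise compatibility conditions hold.
Pairwise compatibility: gcd(m_i, m_j) must divide a_i - a_j for every pair.
Merge one congruence at a time:
  Start: x ≡ 8 (mod 9).
  Combine with x ≡ 17 (mod 18): gcd(9, 18) = 9; 17 - 8 = 9, which IS divisible by 9, so compatible.
    Write x = 8 + 9·t and substitute into x ≡ 17 (mod 18): 9·t ≡ 17 − 8 = 9 (mod 18).
    Divide the congruence (and modulus) by g = 9: 1·t ≡ 1 (mod 2).
    So t ≡ 1 (mod 2).
    Then x = 8 + 9·1 = 17, valid modulo lcm(9, 18) = 18: x ≡ 17 (mod 18).
  Combine with x ≡ 2 (mod 21): gcd(18, 21) = 3; 2 - 17 = -15, which IS divisible by 3, so compatible.
    Write x = 17 + 18·t and substitute into x ≡ 2 (mod 21): 18·t ≡ 2 − 17 = -15 (mod 21).
    Divide the congruence (and modulus) by g = 3: 6·t ≡ -5 (mod 7).
    Reduce coefficients mod 7: 6·t ≡ 2 (mod 7).
    The inverse of 6 mod 7 is 6 (since 6·6 = 36 = 5·7 + 1), so t ≡ 6·2 = 12 ≡ 5 (mod 7).
    Then x = 17 + 18·5 = 107, valid modulo lcm(18, 21) = 126: x ≡ 107 (mod 126).
Verify: 107 mod 9 = 8, 107 mod 18 = 17, 107 mod 21 = 2.

x ≡ 107 (mod 126).


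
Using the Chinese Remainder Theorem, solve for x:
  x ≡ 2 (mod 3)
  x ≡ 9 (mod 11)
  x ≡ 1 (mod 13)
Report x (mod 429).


Moduli 3, 11, 13 are pairwise coprime; by CRT there is a unique solution modulo M = 3 · 11 · 13 = 429.
Solve pairwise, accumulating the modulus:
  Start with x ≡ 2 (mod 3).
  Combine with x ≡ 9 (mod 11): since gcd(3, 11) = 1, we get a unique residue mod 33.
    Write x = 2 + 3·t and substitute into x ≡ 9 (mod 11): 3·t ≡ 9 − 2 = 7 (mod 11).
    The inverse of 3 mod 11 is 4 (since 3·4 = 12 = 1·11 + 1), so t ≡ 4·7 = 28 ≡ 6 (mod 11).
    Then x = 2 + 3·6 = 20, valid modulo lcm(3, 11) = 33: x ≡ 20 (mod 33).
  Combine with x ≡ 1 (mod 13): since gcd(33, 13) = 1, we get a unique residue mod 429.
    Write x = 20 + 33·t and substitute into x ≡ 1 (mod 13): 33·t ≡ 1 − 20 = -19 (mod 13).
    Reduce coefficients mod 13: 7·t ≡ 7 (mod 13).
    The inverse of 7 mod 13 is 2 (since 7·2 = 14 = 1·13 + 1), so t ≡ 2·7 = 14 ≡ 1 (mod 13).
    Then x = 20 + 33·1 = 53, valid modulo lcm(33, 13) = 429: x ≡ 53 (mod 429).
Verify: 53 mod 3 = 2 ✓, 53 mod 11 = 9 ✓, 53 mod 13 = 1 ✓.

x ≡ 53 (mod 429).


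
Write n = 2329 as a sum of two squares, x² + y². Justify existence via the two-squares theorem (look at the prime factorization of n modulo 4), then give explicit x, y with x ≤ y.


Step 1: Factor n = 2329 = 17 · 137.
Step 2: Check the mod-4 condition on each prime factor: 17 ≡ 1 (mod 4), exponent 1; 137 ≡ 1 (mod 4), exponent 1.
All primes ≡ 3 (mod 4) appear to even exponent (or don't appear), so by the two-squares theorem n IS expressible as a sum of two squares.
Step 3: Build a representation. Here n = 17 · 137 is a product of primes ≡ 1 (mod 4). Each prime p ≡ 1 (mod 4) is itself a sum of two squares; find a² by testing p − a² for a perfect square:
  17: 17 − 1² = 16 = 4² ⇒ 17 = 1² + 4².
  137: 137 − 1² = 136, 137 − 2² = 133, 137 − 3² = 128, 137 − 4² = 121 = 11² ⇒ 137 = 4² + 11².
  Combine using the Brahmagupta–Fibonacci identity (a² + b²)(c² + d²) = (ac − bd)² + (ad + bc)² = (ac + bd)² + (ad − bc)²:
  17 · 137 = 2329: from (1² + 4²)(4² + 11²), take (1·4 − 4·11, 1·11 + 4·4) = (4 − 44, 11 + 16) = (-40, 27); dropping signs (only squares matter) gives (40, 27); check 40² + 27² = 1600 + 729 = 2329 ✓.
Step 4: Order so x ≤ y and verify: 27² + 40² = 729 + 1600 = 2329 = n. ✓

n = 2329 = 27² + 40² (one valid representation with x ≤ y).


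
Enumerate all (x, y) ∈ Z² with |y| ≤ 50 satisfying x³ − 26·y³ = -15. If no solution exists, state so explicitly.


The equation is x³ - 26y³ = -15. For fixed y, x³ = 26·y³ − 15, so a solution requires the RHS to be a perfect cube.
Strategy: iterate y from -50 to 50, compute RHS = 26·y³ − 15, and check whether it is a (positive or negative) perfect cube.
Check small values of y:
  y = 0: RHS = -15 is not a perfect cube.
  y = 1: RHS = 11 is not a perfect cube.
  y = -1: RHS = -41 is not a perfect cube.
  y = 2: RHS = 193 is not a perfect cube.
  y = -2: RHS = -223 is not a perfect cube.
  y = 3: RHS = 687 is not a perfect cube.
  y = -3: RHS = -717 is not a perfect cube.
Continuing the search up to |y| = 50 finds no solutions either.
No (x, y) in the scanned range satisfies the equation.

No integer solutions with |y| ≤ 50.


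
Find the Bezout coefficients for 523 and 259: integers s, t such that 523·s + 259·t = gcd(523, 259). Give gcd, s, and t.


Euclidean algorithm on (523, 259) — divide until remainder is 0:
  523 = 2 · 259 + 5
  259 = 51 · 5 + 4
  5 = 1 · 4 + 1
  4 = 4 · 1 + 0
gcd(523, 259) = 1.
Track Bezout coefficients alongside the remainders: start with r₀ = 523 = a·1 + b·0 (s = 1, t = 0) and r₁ = 259 = a·0 + b·1 (s = 0, t = 1); each new remainder r_{k+1} = r_{k-1} − q_k·r_k inherits s_{k+1} = s_{k-1} − q_k·s_k, t_{k+1} = t_{k-1} − q_k·t_k, so r_k = a·s_k + b·t_k at every step:
  q = 2: r = 5, s = 1 − 2·0 = 1, t = 0 − 2·1 = -2  (check: 523·1 + 259·(-2) = 5)
  q = 51: r = 4, s = 0 − 51·1 = -51, t = 1 − 51·(-2) = 103  (check: 523·(-51) + 259·103 = 4)
  q = 1: r = 1, s = 1 − 1·(-51) = 52, t = -2 − 1·103 = -105  (check: 523·52 + 259·(-105) = 1)
The row with r = 1 (the gcd) gives the Bezout coefficients s = 52, t = -105.
Result: 523 · (52) + 259 · (-105) = 1.

gcd(523, 259) = 1; s = 52, t = -105 (check: 523·52 + 259·(-105) = 1).


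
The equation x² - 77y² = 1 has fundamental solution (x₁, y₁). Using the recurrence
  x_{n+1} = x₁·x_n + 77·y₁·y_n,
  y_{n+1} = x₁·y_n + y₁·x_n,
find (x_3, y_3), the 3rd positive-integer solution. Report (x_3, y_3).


Step 1: Find the fundamental solution (x₁, y₁) of x² - 77y² = 1.
  Expand √77 as a continued fraction. a₀ = ⌊√77⌋ = 8; iterate m_{k+1} = d_k·a_k − m_k, d_{k+1} = (77 − m_{k+1}²)/d_k, a_{k+1} = ⌊(a₀ + m_{k+1})/d_{k+1}⌋ (starting m₀ = 0, d₀ = 1), with convergents p_k = a_k·p_{k-1} + p_{k-2}, q_k = a_k·q_{k-1} + q_{k-2} (p₋₁ = 1, q₋₁ = 0):
  k = 0: a₀ = 8; p₀/q₀ = 8/1; p₀² − 77·q₀² = 64 − 77 = -13.
  k = 1: m = 8, d = 13, a = ⌊(8 + 8)/13⌋ = 1; p/q = (1·8 + 1)/(1·1 + 0) = 9/1; p² − 77·q² = 81 − 77 = 4.
  k = 2: m = 5, d = 4, a = ⌊(8 + 5)/4⌋ = 3; p/q = (3·9 + 8)/(3·1 + 1) = 35/4; p² − 77·q² = 1225 − 1232 = -7.
  k = 3: m = 7, d = 7, a = ⌊(8 + 7)/7⌋ = 2; p/q = (2·35 + 9)/(2·4 + 1) = 79/9; p² − 77·q² = 6241 − 6237 = 4.
  k = 4: m = 7, d = 4, a = ⌊(8 + 7)/4⌋ = 3; p/q = (3·79 + 35)/(3·9 + 4) = 272/31; p² − 77·q² = 73984 − 73997 = -13.
  k = 5: m = 5, d = 13, a = ⌊(8 + 5)/13⌋ = 1; p/q = (1·272 + 79)/(1·31 + 9) = 351/40; p² − 77·q² = 123201 − 123200 = 1.
  The first convergent with p² − 77·q² = 1 gives the fundamental solution (x₁, y₁) = (351, 40).
Step 2: Apply the recurrence (x_{n+1}, y_{n+1}) = (x₁x_n + 77y₁y_n, x₁y_n + y₁x_n) repeatedly.
  From (x_1, y_1) = (351, 40): x_2 = 351·351 + 77·40·40 = 246401; y_2 = 351·40 + 40·351 = 28080.
  From (x_2, y_2) = (246401, 28080): x_3 = 351·246401 + 77·40·28080 = 172973151; y_3 = 351·28080 + 40·246401 = 19712120.
Step 3: Verify x_3² - 77·y_3² = 29919710966868801 - 29919710966868800 = 1 (should be 1). ✓

(x_1, y_1) = (351, 40); (x_3, y_3) = (172973151, 19712120).


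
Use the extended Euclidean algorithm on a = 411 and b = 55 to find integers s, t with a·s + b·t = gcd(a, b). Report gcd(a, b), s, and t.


Euclidean algorithm on (411, 55) — divide until remainder is 0:
  411 = 7 · 55 + 26
  55 = 2 · 26 + 3
  26 = 8 · 3 + 2
  3 = 1 · 2 + 1
  2 = 2 · 1 + 0
gcd(411, 55) = 1.
Track Bezout coefficients alongside the remainders: start with r₀ = 411 = a·1 + b·0 (s = 1, t = 0) and r₁ = 55 = a·0 + b·1 (s = 0, t = 1); each new remainder r_{k+1} = r_{k-1} − q_k·r_k inherits s_{k+1} = s_{k-1} − q_k·s_k, t_{k+1} = t_{k-1} − q_k·t_k, so r_k = a·s_k + b·t_k at every step:
  q = 7: r = 26, s = 1 − 7·0 = 1, t = 0 − 7·1 = -7  (check: 411·1 + 55·(-7) = 26)
  q = 2: r = 3, s = 0 − 2·1 = -2, t = 1 − 2·(-7) = 15  (check: 411·(-2) + 55·15 = 3)
  q = 8: r = 2, s = 1 − 8·(-2) = 17, t = -7 − 8·15 = -127  (check: 411·17 + 55·(-127) = 2)
  q = 1: r = 1, s = -2 − 1·17 = -19, t = 15 − 1·(-127) = 142  (check: 411·(-19) + 55·142 = 1)
The row with r = 1 (the gcd) gives the Bezout coefficients s = -19, t = 142.
Result: 411 · (-19) + 55 · (142) = 1.

gcd(411, 55) = 1; s = -19, t = 142 (check: 411·(-19) + 55·142 = 1).


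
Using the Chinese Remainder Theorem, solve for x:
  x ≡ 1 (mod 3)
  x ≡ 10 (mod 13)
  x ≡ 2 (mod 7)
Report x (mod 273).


Moduli 3, 13, 7 are pairwise coprime; by CRT there is a unique solution modulo M = 3 · 13 · 7 = 273.
Solve pairwise, accumulating the modulus:
  Start with x ≡ 1 (mod 3).
  Combine with x ≡ 10 (mod 13): since gcd(3, 13) = 1, we get a unique residue mod 39.
    Write x = 1 + 3·t and substitute into x ≡ 10 (mod 13): 3·t ≡ 10 − 1 = 9 (mod 13).
    The inverse of 3 mod 13 is 9 (since 3·9 = 27 = 2·13 + 1), so t ≡ 9·9 = 81 ≡ 3 (mod 13).
    Then x = 1 + 3·3 = 10, valid modulo lcm(3, 13) = 39: x ≡ 10 (mod 39).
  Combine with x ≡ 2 (mod 7): since gcd(39, 7) = 1, we get a unique residue mod 273.
    Write x = 10 + 39·t and substitute into x ≡ 2 (mod 7): 39·t ≡ 2 − 10 = -8 (mod 7).
    Reduce coefficients mod 7: 4·t ≡ 6 (mod 7).
    The inverse of 4 mod 7 is 2 (since 4·2 = 8 = 1·7 + 1), so t ≡ 2·6 = 12 ≡ 5 (mod 7).
    Then x = 10 + 39·5 = 205, valid modulo lcm(39, 7) = 273: x ≡ 205 (mod 273).
Verify: 205 mod 3 = 1 ✓, 205 mod 13 = 10 ✓, 205 mod 7 = 2 ✓.

x ≡ 205 (mod 273).
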